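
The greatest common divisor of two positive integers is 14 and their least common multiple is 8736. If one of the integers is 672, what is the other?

For two integers, gcd × lcm = product, so the other is (14 × 8736) / 672 = 122304 / 672 = 182.

182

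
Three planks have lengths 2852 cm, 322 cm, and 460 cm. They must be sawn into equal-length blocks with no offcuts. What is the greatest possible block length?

46 cm

This is the greatest common divisor of 2852, 322, and 460.
2852 = 2^2 × 23 × 31
322 = 2 × 7 × 23
460 = 2^2 × 5 × 23
gcd(2852, 322, 460) = 2 × 23 = 46.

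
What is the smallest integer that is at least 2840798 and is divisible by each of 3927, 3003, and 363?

3369366

The integer must be a common multiple of 3927, 3003, and 363, so a multiple of their LCM.
3927 = 3 × 7 × 11 × 17
3003 = 3 × 7 × 11 × 13
363 = 3 × 11^2
LCM(3927, 3003, 363) = 3 × 7 × 11^2 × 13 × 17 = 561561.
Smallest multiple of 561561 that is ≥ 2840798: ⌈2840798/561561⌉ × 561561 = 6 × 561561 = 3369366.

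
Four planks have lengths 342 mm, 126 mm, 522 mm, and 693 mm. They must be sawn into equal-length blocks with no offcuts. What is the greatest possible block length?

9 mm

This is the greatest common divisor of 342, 126, 522, and 693.
342 = 2 × 3^2 × 19
126 = 2 × 3^2 × 7
522 = 2 × 3^2 × 29
693 = 3^2 × 7 × 11
gcd(342, 126, 522, 693) = 3^2 = 9.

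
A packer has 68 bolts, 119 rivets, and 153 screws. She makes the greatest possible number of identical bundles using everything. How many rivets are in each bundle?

Number of bundles = gcd(68, 119, 153).
68 = 2^2 × 17
119 = 7 × 17
153 = 3^2 × 17
gcd(68, 119, 153) = 17.
rivets per bundle = 119 / 17 = 7.

7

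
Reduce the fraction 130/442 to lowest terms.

130 = 2 × 5 × 13
442 = 2 × 13 × 17
gcd(130, 442) = 2 × 13 = 26.
Divide numerator and denominator by 26: 130/442 = 5/17.

5/17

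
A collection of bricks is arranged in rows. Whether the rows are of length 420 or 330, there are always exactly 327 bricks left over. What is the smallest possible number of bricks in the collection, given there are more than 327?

N − 327 must be a common multiple of 420 and 330.
420 = 2^2 × 3 × 5 × 7
330 = 2 × 3 × 5 × 11
LCM(420, 330) = 2^2 × 3 × 5 × 7 × 11 = 4620.
Smallest N > 327 is LCM + 327 = 4620 + 327 = 4947.

4947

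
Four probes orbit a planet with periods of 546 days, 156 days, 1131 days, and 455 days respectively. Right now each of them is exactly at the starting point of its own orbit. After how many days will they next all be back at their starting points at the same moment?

We need the least common multiple of the intervals.
546 = 2 × 3 × 7 × 13
156 = 2^2 × 3 × 13
1131 = 3 × 13 × 29
455 = 5 × 7 × 13
LCM(546, 156, 1131, 455) = 2^2 × 3 × 5 × 7 × 13 × 29 = 158340.

158340 days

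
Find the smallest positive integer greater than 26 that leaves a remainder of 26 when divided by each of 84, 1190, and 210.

N − 26 must be a common multiple of 84, 1190, and 210.
84 = 2^2 × 3 × 7
1190 = 2 × 5 × 7 × 17
210 = 2 × 3 × 5 × 7
LCM(84, 1190, 210) = 2^2 × 3 × 5 × 7 × 17 = 7140.
Smallest N > 26 is LCM + 26 = 7140 + 26 = 7166.

7166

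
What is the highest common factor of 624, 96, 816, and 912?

624 = 2^4 × 3 × 13
96 = 2^5 × 3
816 = 2^4 × 3 × 17
912 = 2^4 × 3 × 19
gcd(624, 96, 816, 912) = 2^4 × 3 = 48.

48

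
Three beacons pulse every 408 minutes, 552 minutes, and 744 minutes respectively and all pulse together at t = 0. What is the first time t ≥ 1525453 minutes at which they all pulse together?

1745424 minutes

Joint pulses occur at multiples of LCM(408, 552, 744).
408 = 2^3 × 3 × 17
552 = 2^3 × 3 × 23
744 = 2^3 × 3 × 31
LCM(408, 552, 744) = 2^3 × 3 × 17 × 23 × 31 = 290904.
Smallest multiple of 290904 that is ≥ 1525453: ⌈1525453/290904⌉ × 290904 = 6 × 290904 = 1745424.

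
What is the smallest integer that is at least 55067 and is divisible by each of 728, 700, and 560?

The integer must be a common multiple of 728, 700, and 560, so a multiple of their LCM.
728 = 2^3 × 7 × 13
700 = 2^2 × 5^2 × 7
560 = 2^4 × 5 × 7
LCM(728, 700, 560) = 2^4 × 5^2 × 7 × 13 = 36400.
Smallest multiple of 36400 that is ≥ 55067: ⌈55067/36400⌉ × 36400 = 2 × 36400 = 72800.

72800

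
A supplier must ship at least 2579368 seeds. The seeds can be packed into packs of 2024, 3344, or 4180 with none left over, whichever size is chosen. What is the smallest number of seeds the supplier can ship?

2691920

The number of seeds must be a common multiple of 2024, 3344, and 4180, so a multiple of their LCM.
2024 = 2^3 × 11 × 23
3344 = 2^4 × 11 × 19
4180 = 2^2 × 5 × 11 × 19
LCM(2024, 3344, 4180) = 2^4 × 5 × 11 × 19 × 23 = 384560.
Smallest multiple of 384560 that is ≥ 2579368: ⌈2579368/384560⌉ × 384560 = 7 × 384560 = 2691920.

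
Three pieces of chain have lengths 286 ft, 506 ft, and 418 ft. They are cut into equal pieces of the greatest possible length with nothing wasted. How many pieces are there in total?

Piece length = gcd(286, 506, 418).
286 = 2 × 11 × 13
506 = 2 × 11 × 23
418 = 2 × 11 × 19
gcd(286, 506, 418) = 2 × 11 = 22.
Total pieces = 286/22 + 506/22 + 418/22 = 13 + 23 + 19 = 55.

55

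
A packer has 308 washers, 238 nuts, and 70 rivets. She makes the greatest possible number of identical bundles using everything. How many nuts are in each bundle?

17

Number of bundles = gcd(308, 238, 70).
308 = 2^2 × 7 × 11
238 = 2 × 7 × 17
70 = 2 × 5 × 7
gcd(308, 238, 70) = 2 × 7 = 14.
nuts per bundle = 238 / 14 = 17.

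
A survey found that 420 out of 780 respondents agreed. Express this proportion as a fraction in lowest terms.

420 = 2^2 × 3 × 5 × 7
780 = 2^2 × 3 × 5 × 13
gcd(420, 780) = 2^2 × 3 × 5 = 60.
Divide numerator and denominator by 60: 420/780 = 7/13.

7/13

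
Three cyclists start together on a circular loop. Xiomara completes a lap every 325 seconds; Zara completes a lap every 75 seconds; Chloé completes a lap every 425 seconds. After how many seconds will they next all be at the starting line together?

The first simultaneous occurrence is after LCM of the individual periods.
325 = 5^2 × 13
75 = 3 × 5^2
425 = 5^2 × 17
LCM(325, 75, 425) = 3 × 5^2 × 13 × 17 = 16575.

16575 seconds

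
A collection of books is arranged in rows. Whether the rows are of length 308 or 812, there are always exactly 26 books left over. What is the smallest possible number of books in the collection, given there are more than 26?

8958

N − 26 must be a common multiple of 308 and 812.
308 = 2^2 × 7 × 11
812 = 2^2 × 7 × 29
LCM(308, 812) = 2^2 × 7 × 11 × 29 = 8932.
Smallest N > 26 is LCM + 26 = 8932 + 26 = 8958.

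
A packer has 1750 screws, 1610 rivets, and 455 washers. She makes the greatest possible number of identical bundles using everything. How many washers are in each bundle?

13

Number of bundles = gcd(1750, 1610, 455).
1750 = 2 × 5^3 × 7
1610 = 2 × 5 × 7 × 23
455 = 5 × 7 × 13
gcd(1750, 1610, 455) = 5 × 7 = 35.
washers per bundle = 455 / 35 = 13.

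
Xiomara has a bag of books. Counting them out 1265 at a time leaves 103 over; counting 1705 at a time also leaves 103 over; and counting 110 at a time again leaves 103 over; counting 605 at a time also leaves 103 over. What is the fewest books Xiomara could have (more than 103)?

862833

N − 103 must be a common multiple of 1265, 1705, 110, and 605.
1265 = 5 × 11 × 23
1705 = 5 × 11 × 31
110 = 2 × 5 × 11
605 = 5 × 11^2
LCM(1265, 1705, 110, 605) = 2 × 5 × 11^2 × 23 × 31 = 862730.
Smallest N > 103 is LCM + 103 = 862730 + 103 = 862833.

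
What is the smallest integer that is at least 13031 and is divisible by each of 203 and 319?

The integer must be a common multiple of 203 and 319, so a multiple of their LCM.
203 = 7 × 29
319 = 11 × 29
LCM(203, 319) = 7 × 11 × 29 = 2233.
Smallest multiple of 2233 that is ≥ 13031: ⌈13031/2233⌉ × 2233 = 6 × 2233 = 13398.

13398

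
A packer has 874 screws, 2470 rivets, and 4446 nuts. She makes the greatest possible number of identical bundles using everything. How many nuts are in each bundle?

117

Number of bundles = gcd(874, 2470, 4446).
874 = 2 × 19 × 23
2470 = 2 × 5 × 13 × 19
4446 = 2 × 3^2 × 13 × 19
gcd(874, 2470, 4446) = 2 × 19 = 38.
nuts per bundle = 4446 / 38 = 117.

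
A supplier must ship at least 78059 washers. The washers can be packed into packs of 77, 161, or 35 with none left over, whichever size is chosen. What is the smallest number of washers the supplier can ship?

79695

The number of washers must be a common multiple of 77, 161, and 35, so a multiple of their LCM.
77 = 7 × 11
161 = 7 × 23
35 = 5 × 7
LCM(77, 161, 35) = 5 × 7 × 11 × 23 = 8855.
Smallest multiple of 8855 that is ≥ 78059: ⌈78059/8855⌉ × 8855 = 9 × 8855 = 79695.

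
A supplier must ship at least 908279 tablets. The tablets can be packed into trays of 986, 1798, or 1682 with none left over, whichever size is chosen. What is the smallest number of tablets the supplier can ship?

1772828

The number of tablets must be a common multiple of 986, 1798, and 1682, so a multiple of their LCM.
986 = 2 × 17 × 29
1798 = 2 × 29 × 31
1682 = 2 × 29^2
LCM(986, 1798, 1682) = 2 × 17 × 29^2 × 31 = 886414.
Smallest multiple of 886414 that is ≥ 908279: ⌈908279/886414⌉ × 886414 = 2 × 886414 = 1772828.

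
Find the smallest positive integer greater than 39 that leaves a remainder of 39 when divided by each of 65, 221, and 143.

N − 39 must be a common multiple of 65, 221, and 143.
65 = 5 × 13
221 = 13 × 17
143 = 11 × 13
LCM(65, 221, 143) = 5 × 11 × 13 × 17 = 12155.
Smallest N > 39 is LCM + 39 = 12155 + 39 = 12194.

12194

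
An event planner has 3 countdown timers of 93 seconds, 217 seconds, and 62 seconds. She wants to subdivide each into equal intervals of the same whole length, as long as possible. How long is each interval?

31 seconds

The interval must divide each timer length; the longest such is the gcd.
93 = 3 × 31
217 = 7 × 31
62 = 2 × 31
gcd(93, 217, 62) = 31.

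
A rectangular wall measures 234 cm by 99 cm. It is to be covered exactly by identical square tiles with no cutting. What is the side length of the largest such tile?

The tile side must divide both 234 and 99, so the largest is their gcd.
234 = 2 × 3^2 × 13
99 = 3^2 × 11
gcd(234, 99) = 3^2 = 9.

9 cm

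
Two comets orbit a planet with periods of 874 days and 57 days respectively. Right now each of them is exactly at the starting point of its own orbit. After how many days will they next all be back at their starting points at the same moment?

We need the least common multiple of the intervals.
874 = 2 × 19 × 23
57 = 3 × 19
LCM(874, 57) = 2 × 3 × 19 × 23 = 2622.

2622 days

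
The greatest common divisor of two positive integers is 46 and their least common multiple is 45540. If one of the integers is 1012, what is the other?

For two integers, gcd × lcm = product, so the other is (46 × 45540) / 1012 = 2094840 / 1012 = 2070.

2070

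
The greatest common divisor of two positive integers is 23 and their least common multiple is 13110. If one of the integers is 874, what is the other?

345

For two integers, gcd × lcm = product, so the other is (23 × 13110) / 874 = 301530 / 874 = 345.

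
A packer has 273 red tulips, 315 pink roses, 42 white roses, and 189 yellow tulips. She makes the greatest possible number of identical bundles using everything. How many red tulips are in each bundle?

Number of bundles = gcd(273, 315, 42, 189).
273 = 3 × 7 × 13
315 = 3^2 × 5 × 7
42 = 2 × 3 × 7
189 = 3^3 × 7
gcd(273, 315, 42, 189) = 3 × 7 = 21.
red tulips per bundle = 273 / 21 = 13.

13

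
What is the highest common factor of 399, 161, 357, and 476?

399 = 3 × 7 × 19
161 = 7 × 23
357 = 3 × 7 × 17
476 = 2^2 × 7 × 17
gcd(399, 161, 357, 476) = 7.

7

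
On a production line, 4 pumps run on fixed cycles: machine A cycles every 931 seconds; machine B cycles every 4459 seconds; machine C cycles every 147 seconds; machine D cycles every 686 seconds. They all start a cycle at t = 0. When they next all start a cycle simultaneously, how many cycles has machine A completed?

546 cycles

They are all back at their starting positions together after one LCM of the periods.
931 = 7^2 × 19
4459 = 7^3 × 13
147 = 3 × 7^2
686 = 2 × 7^3
LCM(931, 4459, 147, 686) = 2 × 3 × 7^3 × 13 × 19 = 508326.
Cycles for period 931: 508326 / 931 = 546.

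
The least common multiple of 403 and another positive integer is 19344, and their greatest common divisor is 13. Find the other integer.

gcd × lcm = product of the two integers, so the other integer is (13 × 19344) / 403 = 624.

624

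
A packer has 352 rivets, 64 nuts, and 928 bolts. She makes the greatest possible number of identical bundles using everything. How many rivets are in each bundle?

Number of bundles = gcd(352, 64, 928).
352 = 2^5 × 11
64 = 2^6
928 = 2^5 × 29
gcd(352, 64, 928) = 2^5 = 32.
rivets per bundle = 352 / 32 = 11.

11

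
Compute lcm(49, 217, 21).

4557

49 = 7^2
217 = 7 × 31
21 = 3 × 7
LCM(49, 217, 21) = 3 × 7^2 × 31 = 4557.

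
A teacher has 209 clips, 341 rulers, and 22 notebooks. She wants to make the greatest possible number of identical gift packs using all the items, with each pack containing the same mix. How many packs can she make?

11 packs

The pack count must divide each quantity, so the greatest is gcd(209, 341, 22).
209 = 11 × 19
341 = 11 × 31
22 = 2 × 11
gcd(209, 341, 22) = 11.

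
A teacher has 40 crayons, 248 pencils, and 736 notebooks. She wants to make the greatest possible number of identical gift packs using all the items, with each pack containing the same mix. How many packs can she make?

The pack count must divide each quantity, so the greatest is gcd(40, 248, 736).
40 = 2^3 × 5
248 = 2^3 × 31
736 = 2^5 × 23
gcd(40, 248, 736) = 2^3 = 8.

8 packs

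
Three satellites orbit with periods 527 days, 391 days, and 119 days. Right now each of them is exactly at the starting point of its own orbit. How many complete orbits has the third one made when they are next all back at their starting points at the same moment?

They are all back at their starting positions together after one LCM of the periods.
527 = 17 × 31
391 = 17 × 23
119 = 7 × 17
LCM(527, 391, 119) = 7 × 17 × 23 × 31 = 84847.
Orbits for period 119: 84847 / 119 = 713.

713 orbits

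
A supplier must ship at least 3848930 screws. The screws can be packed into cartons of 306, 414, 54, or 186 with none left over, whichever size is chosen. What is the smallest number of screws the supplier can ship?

3927204

The number of screws must be a common multiple of 306, 414, 54, and 186, so a multiple of their LCM.
306 = 2 × 3^2 × 17
414 = 2 × 3^2 × 23
54 = 2 × 3^3
186 = 2 × 3 × 31
LCM(306, 414, 54, 186) = 2 × 3^3 × 17 × 23 × 31 = 654534.
Smallest multiple of 654534 that is ≥ 3848930: ⌈3848930/654534⌉ × 654534 = 6 × 654534 = 3927204.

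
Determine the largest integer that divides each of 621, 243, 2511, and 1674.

621 = 3^3 × 23
243 = 3^5
2511 = 3^4 × 31
1674 = 2 × 3^3 × 31
gcd(621, 243, 2511, 1674) = 3^3 = 27.

27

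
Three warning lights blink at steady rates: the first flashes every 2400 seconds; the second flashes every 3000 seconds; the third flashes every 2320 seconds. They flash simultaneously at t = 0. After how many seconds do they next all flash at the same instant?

348000 seconds

The first simultaneous occurrence is after LCM of the individual periods.
2400 = 2^5 × 3 × 5^2
3000 = 2^3 × 3 × 5^3
2320 = 2^4 × 5 × 29
LCM(2400, 3000, 2320) = 2^5 × 3 × 5^3 × 29 = 348000.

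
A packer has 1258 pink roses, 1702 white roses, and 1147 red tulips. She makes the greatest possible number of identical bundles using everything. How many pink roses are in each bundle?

Number of bundles = gcd(1258, 1702, 1147).
1258 = 2 × 17 × 37
1702 = 2 × 23 × 37
1147 = 31 × 37
gcd(1258, 1702, 1147) = 37.
pink roses per bundle = 1258 / 37 = 34.

34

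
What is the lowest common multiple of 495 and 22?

495 = 3^2 × 5 × 11
22 = 2 × 11
LCM(495, 22) = 2 × 3^2 × 5 × 11 = 990.

990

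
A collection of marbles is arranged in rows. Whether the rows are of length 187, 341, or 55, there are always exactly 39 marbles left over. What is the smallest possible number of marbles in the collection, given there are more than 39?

29024

N − 39 must be a common multiple of 187, 341, and 55.
187 = 11 × 17
341 = 11 × 31
55 = 5 × 11
LCM(187, 341, 55) = 5 × 11 × 17 × 31 = 28985.
Smallest N > 39 is LCM + 39 = 28985 + 39 = 29024.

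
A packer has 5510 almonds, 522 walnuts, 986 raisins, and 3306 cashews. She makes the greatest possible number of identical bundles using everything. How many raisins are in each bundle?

Number of bundles = gcd(5510, 522, 986, 3306).
5510 = 2 × 5 × 19 × 29
522 = 2 × 3^2 × 29
986 = 2 × 17 × 29
3306 = 2 × 3 × 19 × 29
gcd(5510, 522, 986, 3306) = 2 × 29 = 58.
raisins per bundle = 986 / 58 = 17.

17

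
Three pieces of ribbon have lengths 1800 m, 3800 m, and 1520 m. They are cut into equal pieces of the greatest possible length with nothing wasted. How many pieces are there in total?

Piece length = gcd(1800, 3800, 1520).
1800 = 2^3 × 3^2 × 5^2
3800 = 2^3 × 5^2 × 19
1520 = 2^4 × 5 × 19
gcd(1800, 3800, 1520) = 2^3 × 5 = 40.
Total pieces = 1800/40 + 3800/40 + 1520/40 = 45 + 95 + 38 = 178.

178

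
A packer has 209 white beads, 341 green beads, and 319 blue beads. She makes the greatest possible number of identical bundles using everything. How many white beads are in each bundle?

Number of bundles = gcd(209, 341, 319).
209 = 11 × 19
341 = 11 × 31
319 = 11 × 29
gcd(209, 341, 319) = 11.
white beads per bundle = 209 / 11 = 19.

19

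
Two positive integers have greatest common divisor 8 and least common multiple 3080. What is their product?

For any two positive integers, gcd × lcm = product = 8 × 3080 = 24640.

24640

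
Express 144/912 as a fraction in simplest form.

144 = 2^4 × 3^2
912 = 2^4 × 3 × 19
gcd(144, 912) = 2^4 × 3 = 48.
Divide numerator and denominator by 48: 144/912 = 3/19.

3/19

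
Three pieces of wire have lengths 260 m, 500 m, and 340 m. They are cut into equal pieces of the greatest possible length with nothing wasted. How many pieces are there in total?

Piece length = gcd(260, 500, 340).
260 = 2^2 × 5 × 13
500 = 2^2 × 5^3
340 = 2^2 × 5 × 17
gcd(260, 500, 340) = 2^2 × 5 = 20.
Total pieces = 260/20 + 500/20 + 340/20 = 13 + 25 + 17 = 55.

55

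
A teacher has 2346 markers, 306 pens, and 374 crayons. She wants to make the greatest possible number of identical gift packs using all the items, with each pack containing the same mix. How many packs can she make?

The pack count must divide each quantity, so the greatest is gcd(2346, 306, 374).
2346 = 2 × 3 × 17 × 23
306 = 2 × 3^2 × 17
374 = 2 × 11 × 17
gcd(2346, 306, 374) = 2 × 17 = 34.

34 packs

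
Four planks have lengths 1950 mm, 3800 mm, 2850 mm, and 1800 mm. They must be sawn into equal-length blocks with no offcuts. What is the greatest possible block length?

The block length must divide every plank, so the greatest is gcd(1950, 3800, 2850, 1800).
1950 = 2 × 3 × 5^2 × 13
3800 = 2^3 × 5^2 × 19
2850 = 2 × 3 × 5^2 × 19
1800 = 2^3 × 3^2 × 5^2
gcd(1950, 3800, 2850, 1800) = 2 × 5^2 = 50.

50 mm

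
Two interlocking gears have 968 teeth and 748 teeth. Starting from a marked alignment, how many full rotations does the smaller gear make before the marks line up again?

22 rotations

They are all back at their starting positions together after one LCM of the periods.
968 = 2^3 × 11^2
748 = 2^2 × 11 × 17
LCM(968, 748) = 2^3 × 11^2 × 17 = 16456.
Rotations for period 748: 16456 / 748 = 22.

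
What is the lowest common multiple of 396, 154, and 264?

396 = 2^2 × 3^2 × 11
154 = 2 × 7 × 11
264 = 2^3 × 3 × 11
LCM(396, 154, 264) = 2^3 × 3^2 × 7 × 11 = 5544.

5544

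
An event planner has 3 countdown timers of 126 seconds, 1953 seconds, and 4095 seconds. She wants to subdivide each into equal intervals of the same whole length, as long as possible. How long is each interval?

63 seconds

The interval must divide each timer length; the longest such is the gcd.
126 = 2 × 3^2 × 7
1953 = 3^2 × 7 × 31
4095 = 3^2 × 5 × 7 × 13
gcd(126, 1953, 4095) = 3^2 × 7 = 63.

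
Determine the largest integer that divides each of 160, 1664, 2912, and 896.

32

160 = 2^5 × 5
1664 = 2^7 × 13
2912 = 2^5 × 7 × 13
896 = 2^7 × 7
gcd(160, 1664, 2912, 896) = 2^5 = 32.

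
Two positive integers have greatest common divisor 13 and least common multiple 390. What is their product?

For any two positive integers, gcd × lcm = product = 13 × 390 = 5070.

5070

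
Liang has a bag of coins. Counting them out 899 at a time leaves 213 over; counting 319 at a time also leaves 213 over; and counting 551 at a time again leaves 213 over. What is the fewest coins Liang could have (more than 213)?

188104

N − 213 must be a common multiple of 899, 319, and 551.
899 = 29 × 31
319 = 11 × 29
551 = 19 × 29
LCM(899, 319, 551) = 11 × 19 × 29 × 31 = 187891.
Smallest N > 213 is LCM + 213 = 187891 + 213 = 188104.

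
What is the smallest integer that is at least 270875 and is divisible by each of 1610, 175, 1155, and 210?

The integer must be a common multiple of 1610, 175, 1155, and 210, so a multiple of their LCM.
1610 = 2 × 5 × 7 × 23
175 = 5^2 × 7
1155 = 3 × 5 × 7 × 11
210 = 2 × 3 × 5 × 7
LCM(1610, 175, 1155, 210) = 2 × 3 × 5^2 × 7 × 11 × 23 = 265650.
Smallest multiple of 265650 that is ≥ 270875: ⌈270875/265650⌉ × 265650 = 2 × 265650 = 531300.

531300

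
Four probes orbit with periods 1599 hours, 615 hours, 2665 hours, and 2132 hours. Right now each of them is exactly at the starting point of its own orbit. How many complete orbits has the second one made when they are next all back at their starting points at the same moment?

All finish a whole number of cycles simultaneously at t = LCM of the periods.
1599 = 3 × 13 × 41
615 = 3 × 5 × 41
2665 = 5 × 13 × 41
2132 = 2^2 × 13 × 41
LCM(1599, 615, 2665, 2132) = 2^2 × 3 × 5 × 13 × 41 = 31980.
Orbits for period 615: 31980 / 615 = 52.

52 orbits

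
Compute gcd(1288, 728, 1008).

56

1288 = 2^3 × 7 × 23
728 = 2^3 × 7 × 13
1008 = 2^4 × 3^2 × 7
gcd(1288, 728, 1008) = 2^3 × 7 = 56.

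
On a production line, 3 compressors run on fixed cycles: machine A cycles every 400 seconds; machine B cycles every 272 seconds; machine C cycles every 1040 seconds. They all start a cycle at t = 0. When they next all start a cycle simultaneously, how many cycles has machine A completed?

221 cycles

They are all back at their starting positions together after one LCM of the periods.
400 = 2^4 × 5^2
272 = 2^4 × 17
1040 = 2^4 × 5 × 13
LCM(400, 272, 1040) = 2^4 × 5^2 × 13 × 17 = 88400.
Cycles for period 400: 88400 / 400 = 221.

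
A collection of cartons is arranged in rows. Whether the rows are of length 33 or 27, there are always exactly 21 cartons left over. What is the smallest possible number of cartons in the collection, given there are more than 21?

318

N − 21 must be a common multiple of 33 and 27.
33 = 3 × 11
27 = 3^3
LCM(33, 27) = 3^3 × 11 = 297.
Smallest N > 21 is LCM + 21 = 297 + 21 = 318.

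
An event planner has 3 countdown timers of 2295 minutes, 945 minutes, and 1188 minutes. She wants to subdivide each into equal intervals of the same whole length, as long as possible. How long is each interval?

The interval must divide each timer length; the longest such is the gcd.
2295 = 3^3 × 5 × 17
945 = 3^3 × 5 × 7
1188 = 2^2 × 3^3 × 11
gcd(2295, 945, 1188) = 3^3 = 27.

27 minutes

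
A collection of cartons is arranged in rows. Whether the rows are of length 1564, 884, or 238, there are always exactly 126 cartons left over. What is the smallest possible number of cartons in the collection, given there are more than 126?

142450

N − 126 must be a common multiple of 1564, 884, and 238.
1564 = 2^2 × 17 × 23
884 = 2^2 × 13 × 17
238 = 2 × 7 × 17
LCM(1564, 884, 238) = 2^2 × 7 × 13 × 17 × 23 = 142324.
Smallest N > 126 is LCM + 126 = 142324 + 126 = 142450.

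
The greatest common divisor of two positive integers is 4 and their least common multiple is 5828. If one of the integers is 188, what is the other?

For two integers, gcd × lcm = product, so the other is (4 × 5828) / 188 = 23312 / 188 = 124.

124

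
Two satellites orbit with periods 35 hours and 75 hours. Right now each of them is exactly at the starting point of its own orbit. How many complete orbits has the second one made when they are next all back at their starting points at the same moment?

All finish a whole number of cycles simultaneously at t = LCM of the periods.
35 = 5 × 7
75 = 3 × 5^2
LCM(35, 75) = 3 × 5^2 × 7 = 525.
Orbits for period 75: 525 / 75 = 7.

7 orbits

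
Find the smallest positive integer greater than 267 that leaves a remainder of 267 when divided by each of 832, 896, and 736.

268171

N − 267 must be a common multiple of 832, 896, and 736.
832 = 2^6 × 13
896 = 2^7 × 7
736 = 2^5 × 23
LCM(832, 896, 736) = 2^7 × 7 × 13 × 23 = 267904.
Smallest N > 267 is LCM + 267 = 267904 + 267 = 268171.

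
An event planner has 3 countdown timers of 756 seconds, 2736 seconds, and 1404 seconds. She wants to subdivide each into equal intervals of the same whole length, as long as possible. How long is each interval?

36 seconds

The interval must divide each timer length; the longest such is the gcd.
756 = 2^2 × 3^3 × 7
2736 = 2^4 × 3^2 × 19
1404 = 2^2 × 3^3 × 13
gcd(756, 2736, 1404) = 2^2 × 3^2 = 36.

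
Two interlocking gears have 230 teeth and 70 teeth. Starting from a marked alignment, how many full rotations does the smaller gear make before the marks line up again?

All finish a whole number of cycles simultaneously at t = LCM of the periods.
230 = 2 × 5 × 23
70 = 2 × 5 × 7
LCM(230, 70) = 2 × 5 × 7 × 23 = 1610.
Rotations for period 70: 1610 / 70 = 23.

23 rotations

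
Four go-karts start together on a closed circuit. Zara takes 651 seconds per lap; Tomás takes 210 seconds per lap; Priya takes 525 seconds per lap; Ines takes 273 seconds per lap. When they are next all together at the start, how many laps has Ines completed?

They are all back at their starting positions together after one LCM of the periods.
651 = 3 × 7 × 31
210 = 2 × 3 × 5 × 7
525 = 3 × 5^2 × 7
273 = 3 × 7 × 13
LCM(651, 210, 525, 273) = 2 × 3 × 5^2 × 7 × 13 × 31 = 423150.
Laps for period 273: 423150 / 273 = 1550.

1550 laps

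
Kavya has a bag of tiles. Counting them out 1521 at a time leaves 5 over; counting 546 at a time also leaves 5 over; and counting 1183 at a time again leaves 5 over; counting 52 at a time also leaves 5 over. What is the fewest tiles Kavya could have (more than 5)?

N − 5 must be a common multiple of 1521, 546, 1183, and 52.
1521 = 3^2 × 13^2
546 = 2 × 3 × 7 × 13
1183 = 7 × 13^2
52 = 2^2 × 13
LCM(1521, 546, 1183, 52) = 2^2 × 3^2 × 7 × 13^2 = 42588.
Smallest N > 5 is LCM + 5 = 42588 + 5 = 42593.

42593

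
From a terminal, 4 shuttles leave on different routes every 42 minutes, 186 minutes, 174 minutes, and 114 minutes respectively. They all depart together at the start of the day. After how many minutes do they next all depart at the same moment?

717402 minutes

They coincide at every common multiple of the periods; the first is the LCM.
42 = 2 × 3 × 7
186 = 2 × 3 × 31
174 = 2 × 3 × 29
114 = 2 × 3 × 19
LCM(42, 186, 174, 114) = 2 × 3 × 7 × 19 × 29 × 31 = 717402.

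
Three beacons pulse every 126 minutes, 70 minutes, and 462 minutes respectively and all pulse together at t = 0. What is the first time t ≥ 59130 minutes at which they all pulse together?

62370 minutes

Joint pulses occur at multiples of LCM(126, 70, 462).
126 = 2 × 3^2 × 7
70 = 2 × 5 × 7
462 = 2 × 3 × 7 × 11
LCM(126, 70, 462) = 2 × 3^2 × 5 × 7 × 11 = 6930.
Smallest multiple of 6930 that is ≥ 59130: ⌈59130/6930⌉ × 6930 = 9 × 6930 = 62370.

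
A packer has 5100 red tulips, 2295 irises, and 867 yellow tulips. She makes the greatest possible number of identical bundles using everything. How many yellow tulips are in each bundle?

Number of bundles = gcd(5100, 2295, 867).
5100 = 2^2 × 3 × 5^2 × 17
2295 = 3^3 × 5 × 17
867 = 3 × 17^2
gcd(5100, 2295, 867) = 3 × 17 = 51.
yellow tulips per bundle = 867 / 51 = 17.

17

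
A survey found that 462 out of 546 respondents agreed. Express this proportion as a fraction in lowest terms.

11/13

462 = 2 × 3 × 7 × 11
546 = 2 × 3 × 7 × 13
gcd(462, 546) = 2 × 3 × 7 = 42.
Divide numerator and denominator by 42: 462/546 = 11/13.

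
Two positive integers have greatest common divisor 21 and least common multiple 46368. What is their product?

For any two positive integers, gcd × lcm = product = 21 × 46368 = 973728.

973728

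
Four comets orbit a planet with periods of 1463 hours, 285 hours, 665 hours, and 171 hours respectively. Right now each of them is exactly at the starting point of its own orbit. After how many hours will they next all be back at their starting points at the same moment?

65835 hours

They coincide at every common multiple of the periods; the first is the LCM.
1463 = 7 × 11 × 19
285 = 3 × 5 × 19
665 = 5 × 7 × 19
171 = 3^2 × 19
LCM(1463, 285, 665, 171) = 3^2 × 5 × 7 × 11 × 19 = 65835.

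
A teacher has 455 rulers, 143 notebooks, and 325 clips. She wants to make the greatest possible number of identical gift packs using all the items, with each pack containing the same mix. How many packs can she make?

The pack count must divide each quantity, so the greatest is gcd(455, 143, 325).
455 = 5 × 7 × 13
143 = 11 × 13
325 = 5^2 × 13
gcd(455, 143, 325) = 13.

13 packs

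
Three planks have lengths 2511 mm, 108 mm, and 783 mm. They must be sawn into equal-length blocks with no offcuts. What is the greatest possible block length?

27 mm

This is the greatest common divisor of 2511, 108, and 783.
2511 = 3^4 × 31
108 = 2^2 × 3^3
783 = 3^3 × 29
gcd(2511, 108, 783) = 3^3 = 27.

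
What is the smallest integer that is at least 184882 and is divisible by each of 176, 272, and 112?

188496

The integer must be a common multiple of 176, 272, and 112, so a multiple of their LCM.
176 = 2^4 × 11
272 = 2^4 × 17
112 = 2^4 × 7
LCM(176, 272, 112) = 2^4 × 7 × 11 × 17 = 20944.
Smallest multiple of 20944 that is ≥ 184882: ⌈184882/20944⌉ × 20944 = 9 × 20944 = 188496.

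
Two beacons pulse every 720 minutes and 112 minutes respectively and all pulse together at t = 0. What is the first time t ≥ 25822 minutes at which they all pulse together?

30240 minutes

Joint pulses occur at multiples of LCM(720, 112).
720 = 2^4 × 3^2 × 5
112 = 2^4 × 7
LCM(720, 112) = 2^4 × 3^2 × 5 × 7 = 5040.
Smallest multiple of 5040 that is ≥ 25822: ⌈25822/5040⌉ × 5040 = 6 × 5040 = 30240.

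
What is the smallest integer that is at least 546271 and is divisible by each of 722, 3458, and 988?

The integer must be a common multiple of 722, 3458, and 988, so a multiple of their LCM.
722 = 2 × 19^2
3458 = 2 × 7 × 13 × 19
988 = 2^2 × 13 × 19
LCM(722, 3458, 988) = 2^2 × 7 × 13 × 19^2 = 131404.
Smallest multiple of 131404 that is ≥ 546271: ⌈546271/131404⌉ × 131404 = 5 × 131404 = 657020.

657020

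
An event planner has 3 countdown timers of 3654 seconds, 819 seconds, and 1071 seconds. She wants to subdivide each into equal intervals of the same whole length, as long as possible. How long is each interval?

63 seconds

The interval must divide each timer length; the longest such is the gcd.
3654 = 2 × 3^2 × 7 × 29
819 = 3^2 × 7 × 13
1071 = 3^2 × 7 × 17
gcd(3654, 819, 1071) = 3^2 × 7 = 63.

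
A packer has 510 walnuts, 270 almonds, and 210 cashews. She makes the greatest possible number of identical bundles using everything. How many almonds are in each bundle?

9

Number of bundles = gcd(510, 270, 210).
510 = 2 × 3 × 5 × 17
270 = 2 × 3^3 × 5
210 = 2 × 3 × 5 × 7
gcd(510, 270, 210) = 2 × 3 × 5 = 30.
almonds per bundle = 270 / 30 = 9.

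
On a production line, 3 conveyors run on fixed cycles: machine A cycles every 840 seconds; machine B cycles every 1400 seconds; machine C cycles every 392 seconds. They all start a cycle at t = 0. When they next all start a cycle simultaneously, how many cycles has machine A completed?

All finish a whole number of cycles simultaneously at t = LCM of the periods.
840 = 2^3 × 3 × 5 × 7
1400 = 2^3 × 5^2 × 7
392 = 2^3 × 7^2
LCM(840, 1400, 392) = 2^3 × 3 × 5^2 × 7^2 = 29400.
Cycles for period 840: 29400 / 840 = 35.

35 cycles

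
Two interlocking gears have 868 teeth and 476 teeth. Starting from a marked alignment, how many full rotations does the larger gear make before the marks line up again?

The first common completion time is the LCM of the periods.
868 = 2^2 × 7 × 31
476 = 2^2 × 7 × 17
LCM(868, 476) = 2^2 × 7 × 17 × 31 = 14756.
Rotations for period 868: 14756 / 868 = 17.

17 rotations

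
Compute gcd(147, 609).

21

147 = 3 × 7^2
609 = 3 × 7 × 29
gcd(147, 609) = 3 × 7 = 21.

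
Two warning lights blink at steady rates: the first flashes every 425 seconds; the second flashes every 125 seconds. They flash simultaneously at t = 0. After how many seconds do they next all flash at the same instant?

The first simultaneous occurrence is after LCM of the individual periods.
425 = 5^2 × 17
125 = 5^3
LCM(425, 125) = 5^3 × 17 = 2125.

2125 seconds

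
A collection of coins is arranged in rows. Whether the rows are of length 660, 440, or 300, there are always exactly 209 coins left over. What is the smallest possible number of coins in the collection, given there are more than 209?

N − 209 must be a common multiple of 660, 440, and 300.
660 = 2^2 × 3 × 5 × 11
440 = 2^3 × 5 × 11
300 = 2^2 × 3 × 5^2
LCM(660, 440, 300) = 2^3 × 3 × 5^2 × 11 = 6600.
Smallest N > 209 is LCM + 209 = 6600 + 209 = 6809.

6809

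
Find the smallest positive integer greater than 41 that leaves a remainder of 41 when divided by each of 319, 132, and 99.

11525

N − 41 must be a common multiple of 319, 132, and 99.
319 = 11 × 29
132 = 2^2 × 3 × 11
99 = 3^2 × 11
LCM(319, 132, 99) = 2^2 × 3^2 × 11 × 29 = 11484.
Smallest N > 41 is LCM + 41 = 11484 + 41 = 11525.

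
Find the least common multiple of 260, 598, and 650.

260 = 2^2 × 5 × 13
598 = 2 × 13 × 23
650 = 2 × 5^2 × 13
LCM(260, 598, 650) = 2^2 × 5^2 × 13 × 23 = 29900.

29900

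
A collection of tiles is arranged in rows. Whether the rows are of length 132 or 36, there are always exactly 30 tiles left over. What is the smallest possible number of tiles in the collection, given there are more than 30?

N − 30 must be a common multiple of 132 and 36.
132 = 2^2 × 3 × 11
36 = 2^2 × 3^2
LCM(132, 36) = 2^2 × 3^2 × 11 = 396.
Smallest N > 30 is LCM + 30 = 396 + 30 = 426.

426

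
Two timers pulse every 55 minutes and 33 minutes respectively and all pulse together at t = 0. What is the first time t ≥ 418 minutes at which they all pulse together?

495 minutes

Joint pulses occur at multiples of LCM(55, 33).
55 = 5 × 11
33 = 3 × 11
LCM(55, 33) = 3 × 5 × 11 = 165.
Smallest multiple of 165 that is ≥ 418: ⌈418/165⌉ × 165 = 3 × 165 = 495.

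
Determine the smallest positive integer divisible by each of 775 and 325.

775 = 5^2 × 31
325 = 5^2 × 13
LCM(775, 325) = 5^2 × 13 × 31 = 10075.

10075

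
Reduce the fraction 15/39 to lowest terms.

15 = 3 × 5
39 = 3 × 13
gcd(15, 39) = 3.
Divide numerator and denominator by 3: 15/39 = 5/13.

5/13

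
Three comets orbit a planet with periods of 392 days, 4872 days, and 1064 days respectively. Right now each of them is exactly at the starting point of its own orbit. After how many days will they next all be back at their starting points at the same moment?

647976 days

The first simultaneous occurrence is after LCM of the individual periods.
392 = 2^3 × 7^2
4872 = 2^3 × 3 × 7 × 29
1064 = 2^3 × 7 × 19
LCM(392, 4872, 1064) = 2^3 × 3 × 7^2 × 19 × 29 = 647976.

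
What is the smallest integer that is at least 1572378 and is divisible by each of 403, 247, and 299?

The integer must be a common multiple of 403, 247, and 299, so a multiple of their LCM.
403 = 13 × 31
247 = 13 × 19
299 = 13 × 23
LCM(403, 247, 299) = 13 × 19 × 23 × 31 = 176111.
Smallest multiple of 176111 that is ≥ 1572378: ⌈1572378/176111⌉ × 176111 = 9 × 176111 = 1584999.

1584999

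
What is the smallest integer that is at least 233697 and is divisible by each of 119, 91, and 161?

249067

The integer must be a common multiple of 119, 91, and 161, so a multiple of their LCM.
119 = 7 × 17
91 = 7 × 13
161 = 7 × 23
LCM(119, 91, 161) = 7 × 13 × 17 × 23 = 35581.
Smallest multiple of 35581 that is ≥ 233697: ⌈233697/35581⌉ × 35581 = 7 × 35581 = 249067.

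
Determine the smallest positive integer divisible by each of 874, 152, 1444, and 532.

874 = 2 × 19 × 23
152 = 2^3 × 19
1444 = 2^2 × 19^2
532 = 2^2 × 7 × 19
LCM(874, 152, 1444, 532) = 2^3 × 7 × 19^2 × 23 = 464968.

464968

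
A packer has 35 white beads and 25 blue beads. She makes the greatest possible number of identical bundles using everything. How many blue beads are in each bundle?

5

Number of bundles = gcd(35, 25).
35 = 5 × 7
25 = 5^2
gcd(35, 25) = 5.
blue beads per bundle = 25 / 5 = 5.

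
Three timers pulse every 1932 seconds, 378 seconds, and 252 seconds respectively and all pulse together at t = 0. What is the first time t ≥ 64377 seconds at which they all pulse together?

69552 seconds

Joint pulses occur at multiples of LCM(1932, 378, 252).
1932 = 2^2 × 3 × 7 × 23
378 = 2 × 3^3 × 7
252 = 2^2 × 3^2 × 7
LCM(1932, 378, 252) = 2^2 × 3^3 × 7 × 23 = 17388.
Smallest multiple of 17388 that is ≥ 64377: ⌈64377/17388⌉ × 17388 = 4 × 17388 = 69552.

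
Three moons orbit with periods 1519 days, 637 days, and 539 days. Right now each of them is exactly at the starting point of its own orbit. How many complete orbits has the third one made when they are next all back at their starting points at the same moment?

They are all back at their starting positions together after one LCM of the periods.
1519 = 7^2 × 31
637 = 7^2 × 13
539 = 7^2 × 11
LCM(1519, 637, 539) = 7^2 × 11 × 13 × 31 = 217217.
Orbits for period 539: 217217 / 539 = 403.

403 orbits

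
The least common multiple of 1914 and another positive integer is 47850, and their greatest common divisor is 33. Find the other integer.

825

gcd × lcm = product of the two integers, so the other integer is (33 × 47850) / 1914 = 825.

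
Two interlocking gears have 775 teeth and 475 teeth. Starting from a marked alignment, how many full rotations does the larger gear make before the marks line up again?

All finish a whole number of cycles simultaneously at t = LCM of the periods.
775 = 5^2 × 31
475 = 5^2 × 19
LCM(775, 475) = 5^2 × 19 × 31 = 14725.
Rotations for period 775: 14725 / 775 = 19.

19 rotations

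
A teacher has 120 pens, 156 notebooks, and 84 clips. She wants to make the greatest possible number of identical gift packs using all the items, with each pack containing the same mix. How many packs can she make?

12 packs

The pack count must divide each quantity, so the greatest is gcd(120, 156, 84).
120 = 2^3 × 3 × 5
156 = 2^2 × 3 × 13
84 = 2^2 × 3 × 7
gcd(120, 156, 84) = 2^2 × 3 = 12.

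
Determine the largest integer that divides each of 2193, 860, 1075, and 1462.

43

2193 = 3 × 17 × 43
860 = 2^2 × 5 × 43
1075 = 5^2 × 43
1462 = 2 × 17 × 43
gcd(2193, 860, 1075, 1462) = 43.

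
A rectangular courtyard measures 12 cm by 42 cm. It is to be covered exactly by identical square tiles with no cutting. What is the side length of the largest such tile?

The tile side must divide both 12 and 42, so the largest is their gcd.
12 = 2^2 × 3
42 = 2 × 3 × 7
gcd(12, 42) = 2 × 3 = 6.

6 cm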